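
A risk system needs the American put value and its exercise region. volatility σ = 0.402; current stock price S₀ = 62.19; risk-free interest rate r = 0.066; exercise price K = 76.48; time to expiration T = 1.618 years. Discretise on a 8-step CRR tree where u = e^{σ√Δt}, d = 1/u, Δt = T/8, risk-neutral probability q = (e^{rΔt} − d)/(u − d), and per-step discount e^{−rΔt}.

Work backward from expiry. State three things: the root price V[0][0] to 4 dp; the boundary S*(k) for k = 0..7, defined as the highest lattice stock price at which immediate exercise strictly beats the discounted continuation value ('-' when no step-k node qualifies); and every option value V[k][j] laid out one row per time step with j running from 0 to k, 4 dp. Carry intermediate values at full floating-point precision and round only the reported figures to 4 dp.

price = 18.7916
boundary = - - 43.3201 36.1555 43.3201 51.9045 43.3201 51.9045
tree:
18.7916
25.3441 12.5363
33.1599 17.9630 7.2730
40.3245 24.8827 11.3058 3.3060
46.3042 33.1599 17.0124 5.7198 0.9030
51.2949 40.3245 24.5755 9.6647 1.8010 0.0000
55.4602 46.3042 33.1599 15.7990 3.5922 0.0000 0.0000
58.9366 51.2949 40.3245 24.5755 7.1646 0.0000 0.0000 0.0000
61.8381 55.4602 46.3042 33.1599 14.2900 0.0000 0.0000 0.0000 0.0000

Δt=0.20225  u=1.19816  d=0.83461  q=0.49189  discount=0.98674
step 8 (expiry): payoffs max(K−S,0) = 61.8381 55.4602 46.3042 33.1599 14.2900 0.0000 0.0000 0.0000 0.0000
step 7: (k=7,j=0): S=17.5434, (K−S)⁺=58.9366, hold=57.9225 ⇒ V=58.9366 exercise | (k=7,j=1): S=25.1851, (K−S)⁺=51.2949, hold=50.2808 ⇒ V=51.2949 exercise | (k=7,j=2): S=36.1555, (K−S)⁺=40.3245, hold=39.3104 ⇒ V=40.3245 exercise | (k=7,j=3): S=51.9045, (K−S)⁺=24.5755, hold=23.5614 ⇒ V=24.5755 exercise | (k=7,j=4): S=74.5137, (K−S)⁺=1.9663, hold=7.1646 ⇒ V=7.1646 continue | (k=7,j=5): S=106.9711, (K−S)⁺=0.0000, hold=0.0000 ⇒ V=0.0000 continue | (k=7,j=6): S=153.5668, (K−S)⁺=0.0000, hold=0.0000 ⇒ V=0.0000 continue | (k=7,j=7): S=220.4591, (K−S)⁺=0.0000, hold=0.0000 ⇒ V=0.0000 continue  boundary S*=51.9045
step 6: (k=6,j=0): S=21.0198, (K−S)⁺=55.4602, hold=54.4461 ⇒ V=55.4602 exercise | (k=6,j=1): S=30.1758, (K−S)⁺=46.3042, hold=45.2901 ⇒ V=46.3042 exercise | (k=6,j=2): S=43.3201, (K−S)⁺=33.1599, hold=32.1458 ⇒ V=33.1599 exercise | (k=6,j=3): S=62.1900, (K−S)⁺=14.2900, hold=15.7990 ⇒ V=15.7990 continue | (k=6,j=4): S=89.2794, (K−S)⁺=0.0000, hold=3.5922 ⇒ V=3.5922 continue | (k=6,j=5): S=128.1687, (K−S)⁺=0.0000, hold=0.0000 ⇒ V=0.0000 continue | (k=6,j=6): S=183.9978, (K−S)⁺=0.0000, hold=0.0000 ⇒ V=0.0000 continue  boundary S*=43.3201
step 5: (k=5,j=0): S=25.1851, (K−S)⁺=51.2949, hold=50.2808 ⇒ V=51.2949 exercise | (k=5,j=1): S=36.1555, (K−S)⁺=40.3245, hold=39.3104 ⇒ V=40.3245 exercise | (k=5,j=2): S=51.9045, (K−S)⁺=24.5755, hold=24.2938 ⇒ V=24.5755 exercise | (k=5,j=3): S=74.5137, (K−S)⁺=1.9663, hold=9.6647 ⇒ V=9.6647 continue | (k=5,j=4): S=106.9711, (K−S)⁺=0.0000, hold=1.8010 ⇒ V=1.8010 continue | (k=5,j=5): S=153.5668, (K−S)⁺=0.0000, hold=0.0000 ⇒ V=0.0000 continue  boundary S*=51.9045
step 4: (k=4,j=0): S=30.1758, (K−S)⁺=46.3042, hold=45.2901 ⇒ V=46.3042 exercise | (k=4,j=1): S=43.3201, (K−S)⁺=33.1599, hold=32.1458 ⇒ V=33.1599 exercise | (k=4,j=2): S=62.1900, (K−S)⁺=14.2900, hold=17.0124 ⇒ V=17.0124 continue | (k=4,j=3): S=89.2794, (K−S)⁺=0.0000, hold=5.7198 ⇒ V=5.7198 continue | (k=4,j=4): S=128.1687, (K−S)⁺=0.0000, hold=0.9030 ⇒ V=0.9030 continue  boundary S*=43.3201
step 3: (k=3,j=0): S=36.1555, (K−S)⁺=40.3245, hold=39.3104 ⇒ V=40.3245 exercise | (k=3,j=1): S=51.9045, (K−S)⁺=24.5755, hold=24.8827 ⇒ V=24.8827 continue | (k=3,j=2): S=74.5137, (K−S)⁺=1.9663, hold=11.3058 ⇒ V=11.3058 continue | (k=3,j=3): S=106.9711, (K−S)⁺=0.0000, hold=3.3060 ⇒ V=3.3060 continue  boundary S*=36.1555
step 2: (k=2,j=0): S=43.3201, (K−S)⁺=33.1599, hold=32.2949 ⇒ V=33.1599 exercise | (k=2,j=1): S=62.1900, (K−S)⁺=14.2900, hold=17.9630 ⇒ V=17.9630 continue | (k=2,j=2): S=89.2794, (K−S)⁺=0.0000, hold=7.2730 ⇒ V=7.2730 continue  boundary S*=43.3201
step 1: (k=1,j=0): S=51.9045, (K−S)⁺=24.5755, hold=25.3441 ⇒ V=25.3441 continue | (k=1,j=1): S=74.5137, (K−S)⁺=1.9663, hold=12.5363 ⇒ V=12.5363 continue  boundary S*=-
step 0: (k=0,j=0): S=62.1900, (K−S)⁺=14.2900, hold=18.7916 ⇒ V=18.7916 continue  boundary S*=-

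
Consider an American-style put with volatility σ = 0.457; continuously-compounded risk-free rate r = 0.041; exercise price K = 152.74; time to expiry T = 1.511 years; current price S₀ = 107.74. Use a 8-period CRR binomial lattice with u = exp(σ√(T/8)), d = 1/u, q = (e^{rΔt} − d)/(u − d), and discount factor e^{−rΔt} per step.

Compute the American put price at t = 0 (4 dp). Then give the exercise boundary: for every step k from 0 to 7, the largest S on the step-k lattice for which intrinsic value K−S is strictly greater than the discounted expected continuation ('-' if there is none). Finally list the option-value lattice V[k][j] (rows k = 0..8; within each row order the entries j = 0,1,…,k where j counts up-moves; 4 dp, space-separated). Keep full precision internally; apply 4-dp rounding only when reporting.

params: Δt=0.18887 u=1.21971 d=0.81987 q=0.46995 e^(-rΔt)=0.99229
t_8 payoffs: 130.7446 120.0178 104.0596 80.3188 45.0000 0.0000 0.0000 0.0000 0.0000
t_7: node(7,0) S=26.8279 payoff=125.9121 vs cont=124.7338 → 125.9121 [stop]  node(7,1) S=39.9115 payoff=112.8285 vs cont=111.6502 → 112.8285 [stop]  node(7,2) S=59.3759 payoff=93.3641 vs cont=92.1859 → 93.3641 [stop]  node(7,3) S=88.3327 payoff=64.4073 vs cont=63.2291 → 64.4073 [stop]  node(7,4) S=131.4113 payoff=21.3287 vs cont=23.6681 → 23.6681 [wait]  node(7,5) S=195.4988 payoff=0.0000 vs cont=0.0000 → 0.0000 [wait]  node(7,6) S=290.8409 payoff=0.0000 vs cont=0.0000 → 0.0000 [wait]  node(7,7) S=432.6800 payoff=0.0000 vs cont=0.0000 → 0.0000 [wait]  ⇒ S*(7)=88.3327
t_6: node(6,0) S=32.7222 payoff=120.0178 vs cont=118.8395 → 120.0178 [stop]  node(6,1) S=48.6804 payoff=104.0596 vs cont=102.8814 → 104.0596 [stop]  node(6,2) S=72.4212 payoff=80.3188 vs cont=79.1406 → 80.3188 [stop]  node(6,3) S=107.7400 payoff=45.0000 vs cont=44.9127 → 45.0000 [stop]  node(6,4) S=160.2833 payoff=0.0000 vs cont=12.4485 → 12.4485 [wait]  node(6,5) S=238.4513 payoff=0.0000 vs cont=0.0000 → 0.0000 [wait]  node(6,6) S=354.7408 payoff=0.0000 vs cont=0.0000 → 0.0000 [wait]  ⇒ S*(6)=107.7400
t_5: node(5,0) S=39.9115 payoff=112.8285 vs cont=111.6502 → 112.8285 [stop]  node(5,1) S=59.3759 payoff=93.3641 vs cont=92.1859 → 93.3641 [stop]  node(5,2) S=88.3327 payoff=64.4073 vs cont=63.2291 → 64.4073 [stop]  node(5,3) S=131.4113 payoff=21.3287 vs cont=29.4732 → 29.4732 [wait]  node(5,4) S=195.4988 payoff=0.0000 vs cont=6.5474 → 6.5474 [wait]  node(5,5) S=290.8409 payoff=0.0000 vs cont=0.0000 → 0.0000 [wait]  ⇒ S*(5)=88.3327
t_4: node(4,0) S=48.6804 payoff=104.0596 vs cont=102.8814 → 104.0596 [stop]  node(4,1) S=72.4212 payoff=80.3188 vs cont=79.1406 → 80.3188 [stop]  node(4,2) S=107.7400 payoff=45.0000 vs cont=47.6198 → 47.6198 [wait]  node(4,3) S=160.2833 payoff=0.0000 vs cont=18.5549 → 18.5549 [wait]  node(4,4) S=238.4513 payoff=0.0000 vs cont=3.4437 → 3.4437 [wait]  ⇒ S*(4)=72.4212
t_3: node(3,0) S=59.3759 payoff=93.3641 vs cont=92.1859 → 93.3641 [stop]  node(3,1) S=88.3327 payoff=64.4073 vs cont=64.4508 → 64.4508 [wait]  node(3,2) S=131.4113 payoff=21.3287 vs cont=33.6987 → 33.6987 [wait]  node(3,3) S=195.4988 payoff=0.0000 vs cont=11.3650 → 11.3650 [wait]  ⇒ S*(3)=59.3759
t_2: node(2,0) S=72.4212 payoff=80.3188 vs cont=79.1608 → 80.3188 [stop]  node(2,1) S=107.7400 payoff=45.0000 vs cont=49.6131 → 49.6131 [wait]  node(2,2) S=160.2833 payoff=0.0000 vs cont=23.0239 → 23.0239 [wait]  ⇒ S*(2)=72.4212
t_1: node(1,0) S=88.3327 payoff=64.4073 vs cont=65.3803 → 65.3803 [wait]  node(1,1) S=131.4113 payoff=21.3287 vs cont=36.8311 → 36.8311 [wait]  ⇒ S*(1)=-
t_0: node(0,0) S=107.7400 payoff=45.0000 vs cont=51.5627 → 51.5627 [wait]  ⇒ S*(0)=-

price = 51.5627
boundary = - - 72.4212 59.3759 72.4212 88.3327 107.7400 88.3327
tree:
51.5627
65.3803 36.8311
80.3188 49.6131 23.0239
93.3641 64.4508 33.6987 11.3650
104.0596 80.3188 47.6198 18.5549 3.4437
112.8285 93.3641 64.4073 29.4732 6.5474 0.0000
120.0178 104.0596 80.3188 45.0000 12.4485 0.0000 0.0000
125.9121 112.8285 93.3641 64.4073 23.6681 0.0000 0.0000 0.0000
130.7446 120.0178 104.0596 80.3188 45.0000 0.0000 0.0000 0.0000 0.0000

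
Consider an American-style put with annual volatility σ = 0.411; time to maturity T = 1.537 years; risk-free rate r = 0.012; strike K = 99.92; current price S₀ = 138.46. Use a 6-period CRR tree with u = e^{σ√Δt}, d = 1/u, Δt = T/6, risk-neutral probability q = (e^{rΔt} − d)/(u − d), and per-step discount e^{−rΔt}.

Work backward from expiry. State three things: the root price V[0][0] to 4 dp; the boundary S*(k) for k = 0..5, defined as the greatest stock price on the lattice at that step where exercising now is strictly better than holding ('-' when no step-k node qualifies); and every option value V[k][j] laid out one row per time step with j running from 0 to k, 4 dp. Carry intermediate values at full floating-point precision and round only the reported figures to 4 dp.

price = 9.0390
boundary = - - - - 60.2502 74.1822
tree:
9.0390
13.6508 3.5879
20.1403 5.9865 0.7452
28.8382 9.8803 1.3728 0.0000
39.6698 16.0865 2.5292 0.0000 0.0000
50.9853 25.7378 4.6595 0.0000 0.0000 0.0000
60.1757 39.6698 8.5842 0.0000 0.0000 0.0000 0.0000

Δt=0.25617, u=1.23124, d=0.81219, q=0.45553, disc=e^(-rΔt)=0.99693
k=6 terminal: V=max(K-S,0) → 60.1757 39.6698 8.5842 0.0000 0.0000 0.0000 0.0000
k=5: j=0 S=48.9347 intr=50.9853 cont=50.6786 V=50.9853[EX]; j=1 S=74.1822 intr=25.7378 cont=25.4311 V=25.7378[EX]; j=2 S=112.4560 intr=0.0000 cont=4.6595 V=4.6595[hold]; j=3 S=170.4770 intr=0.0000 cont=0.0000 V=0.0000[hold]; j=4 S=258.4336 intr=0.0000 cont=0.0000 V=0.0000[hold]; j=5 S=391.7707 intr=0.0000 cont=0.0000 V=0.0000[hold]  S*(5)=74.1822
k=4: j=0 S=60.2502 intr=39.6698 cont=39.3632 V=39.6698[EX]; j=1 S=91.3358 intr=8.5842 cont=16.0865 V=16.0865[hold]; j=2 S=138.4600 intr=0.0000 cont=2.5292 V=2.5292[hold]; j=3 S=209.8976 intr=0.0000 cont=0.0000 V=0.0000[hold]; j=4 S=318.1929 intr=0.0000 cont=0.0000 V=0.0000[hold]  S*(4)=60.2502
k=3: j=0 S=74.1822 intr=25.7378 cont=28.8382 V=28.8382[hold]; j=1 S=112.4560 intr=0.0000 cont=9.8803 V=9.8803[hold]; j=2 S=170.4770 intr=0.0000 cont=1.3728 V=1.3728[hold]; j=3 S=258.4336 intr=0.0000 cont=0.0000 V=0.0000[hold]  S*(3)=-
k=2: j=0 S=91.3358 intr=8.5842 cont=20.1403 V=20.1403[hold]; j=1 S=138.4600 intr=0.0000 cont=5.9865 V=5.9865[hold]; j=2 S=209.8976 intr=0.0000 cont=0.7452 V=0.7452[hold]  S*(2)=-
k=1: j=0 S=112.4560 intr=0.0000 cont=13.6508 V=13.6508[hold]; j=1 S=170.4770 intr=0.0000 cont=3.5879 V=3.5879[hold]  S*(1)=-
k=0: j=0 S=138.4600 intr=0.0000 cont=9.0390 V=9.0390[hold]  S*(0)=-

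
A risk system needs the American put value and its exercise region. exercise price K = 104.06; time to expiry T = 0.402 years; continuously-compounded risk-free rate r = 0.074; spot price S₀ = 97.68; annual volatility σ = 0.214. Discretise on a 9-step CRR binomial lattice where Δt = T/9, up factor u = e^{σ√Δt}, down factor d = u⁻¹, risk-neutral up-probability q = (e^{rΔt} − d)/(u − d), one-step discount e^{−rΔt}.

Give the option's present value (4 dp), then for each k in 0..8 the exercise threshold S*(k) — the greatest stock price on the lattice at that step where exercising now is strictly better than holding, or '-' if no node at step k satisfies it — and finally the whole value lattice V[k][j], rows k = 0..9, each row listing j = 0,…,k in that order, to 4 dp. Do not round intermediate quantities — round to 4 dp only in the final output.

params: Δt=0.04467 u=1.04627 d=0.95578 q=0.52528 e^(-rΔt)=0.99670
t_9 payoffs: 39.0431 32.8878 26.1497 18.7737 10.6994 1.8607 0.0000 0.0000 0.0000 0.0000
t_8: node(8,0) S=68.0249 payoff=36.0351 vs cont=35.6917 → 36.0351 [stop]  node(8,1) S=74.4651 payoff=29.5949 vs cont=29.2516 → 29.5949 [stop]  node(8,2) S=81.5149 payoff=22.5451 vs cont=22.2017 → 22.5451 [stop]  node(8,3) S=89.2321 payoff=14.8279 vs cont=14.4845 → 14.8279 [stop]  node(8,4) S=97.6800 payoff=6.3800 vs cont=6.0366 → 6.3800 [stop]  node(8,5) S=106.9277 payoff=0.0000 vs cont=0.8804 → 0.8804 [wait]  node(8,6) S=117.0508 payoff=0.0000 vs cont=0.0000 → 0.0000 [wait]  node(8,7) S=128.1323 payoff=0.0000 vs cont=0.0000 → 0.0000 [wait]  node(8,8) S=140.2630 payoff=0.0000 vs cont=0.0000 → 0.0000 [wait]  ⇒ S*(8)=97.6800
t_7: node(7,0) S=71.1722 payoff=32.8878 vs cont=32.5444 → 32.8878 [stop]  node(7,1) S=77.9103 payoff=26.1497 vs cont=25.8063 → 26.1497 [stop]  node(7,2) S=85.2863 payoff=18.7737 vs cont=18.4304 → 18.7737 [stop]  node(7,3) S=93.3606 payoff=10.6994 vs cont=10.3561 → 10.6994 [stop]  node(7,4) S=102.1993 payoff=1.8607 vs cont=3.4796 → 3.4796 [wait]  node(7,5) S=111.8748 payoff=0.0000 vs cont=0.4166 → 0.4166 [wait]  node(7,6) S=122.4663 payoff=0.0000 vs cont=0.0000 → 0.0000 [wait]  node(7,7) S=134.0605 payoff=0.0000 vs cont=0.0000 → 0.0000 [wait]  ⇒ S*(7)=93.3606
t_6: node(6,0) S=74.4651 payoff=29.5949 vs cont=29.2516 → 29.5949 [stop]  node(6,1) S=81.5149 payoff=22.5451 vs cont=22.2017 → 22.5451 [stop]  node(6,2) S=89.2321 payoff=14.8279 vs cont=14.4845 → 14.8279 [stop]  node(6,3) S=97.6800 payoff=6.3800 vs cont=6.8842 → 6.8842 [wait]  node(6,4) S=106.9277 payoff=0.0000 vs cont=1.8645 → 1.8645 [wait]  node(6,5) S=117.0508 payoff=0.0000 vs cont=0.1971 → 0.1971 [wait]  node(6,6) S=128.1323 payoff=0.0000 vs cont=0.0000 → 0.0000 [wait]  ⇒ S*(6)=89.2321
t_5: node(5,0) S=77.9103 payoff=26.1497 vs cont=25.8063 → 26.1497 [stop]  node(5,1) S=85.2863 payoff=18.7737 vs cont=18.4304 → 18.7737 [stop]  node(5,2) S=93.3606 payoff=10.6994 vs cont=10.6200 → 10.6994 [stop]  node(5,3) S=102.1993 payoff=1.8607 vs cont=4.2334 → 4.2334 [wait]  node(5,4) S=111.8748 payoff=0.0000 vs cont=0.9854 → 0.9854 [wait]  node(5,5) S=122.4663 payoff=0.0000 vs cont=0.0933 → 0.0933 [wait]  ⇒ S*(5)=93.3606
t_4: node(4,0) S=81.5149 payoff=22.5451 vs cont=22.2017 → 22.5451 [stop]  node(4,1) S=89.2321 payoff=14.8279 vs cont=14.4845 → 14.8279 [stop]  node(4,2) S=97.6800 payoff=6.3800 vs cont=7.2788 → 7.2788 [wait]  node(4,3) S=106.9277 payoff=0.0000 vs cont=2.5189 → 2.5189 [wait]  node(4,4) S=117.0508 payoff=0.0000 vs cont=0.5150 → 0.5150 [wait]  ⇒ S*(4)=89.2321
t_3: node(3,0) S=85.2863 payoff=18.7737 vs cont=18.4304 → 18.7737 [stop]  node(3,1) S=93.3606 payoff=10.6994 vs cont=10.8266 → 10.8266 [wait]  node(3,2) S=102.1993 payoff=1.8607 vs cont=4.7628 → 4.7628 [wait]  node(3,3) S=111.8748 payoff=0.0000 vs cont=1.4615 → 1.4615 [wait]  ⇒ S*(3)=85.2863
t_2: node(2,0) S=89.2321 payoff=14.8279 vs cont=14.5511 → 14.8279 [stop]  node(2,1) S=97.6800 payoff=6.3800 vs cont=7.6162 → 7.6162 [wait]  node(2,2) S=106.9277 payoff=0.0000 vs cont=3.0187 → 3.0187 [wait]  ⇒ S*(2)=89.2321
t_1: node(1,0) S=93.3606 payoff=10.6994 vs cont=11.0032 → 11.0032 [wait]  node(1,1) S=102.1993 payoff=1.8607 vs cont=5.1840 → 5.1840 [wait]  ⇒ S*(1)=-
t_0: node(0,0) S=97.6800 payoff=6.3800 vs cont=7.9203 → 7.9203 [wait]  ⇒ S*(0)=-

price = 7.9203
boundary = - - 89.2321 85.2863 89.2321 93.3606 89.2321 93.3606 97.6800
tree:
7.9203
11.0032 5.1840
14.8279 7.6162 3.0187
18.7737 10.8266 4.7628 1.4615
22.5451 14.8279 7.2788 2.5189 0.5150
26.1497 18.7737 10.6994 4.2334 0.9854 0.0933
29.5949 22.5451 14.8279 6.8842 1.8645 0.1971 0.0000
32.8878 26.1497 18.7737 10.6994 3.4796 0.4166 0.0000 0.0000
36.0351 29.5949 22.5451 14.8279 6.3800 0.8804 0.0000 0.0000 0.0000
39.0431 32.8878 26.1497 18.7737 10.6994 1.8607 0.0000 0.0000 0.0000 0.0000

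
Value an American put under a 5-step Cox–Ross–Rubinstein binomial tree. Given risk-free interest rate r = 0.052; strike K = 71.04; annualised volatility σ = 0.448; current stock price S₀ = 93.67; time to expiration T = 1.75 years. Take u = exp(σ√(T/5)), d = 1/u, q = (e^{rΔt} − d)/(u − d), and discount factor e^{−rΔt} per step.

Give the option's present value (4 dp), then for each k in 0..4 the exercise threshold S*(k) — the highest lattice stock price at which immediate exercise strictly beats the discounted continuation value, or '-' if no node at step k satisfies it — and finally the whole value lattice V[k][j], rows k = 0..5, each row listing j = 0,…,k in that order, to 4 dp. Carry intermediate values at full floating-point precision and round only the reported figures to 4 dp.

price = 7.2127
boundary = - - - 42.2945 55.1302
tree:
7.2127
11.8222 2.2635
18.8263 4.3358 0.0000
28.7455 8.3056 0.0000 0.0000
38.5927 15.9098 0.0000 0.0000 0.0000
46.1473 28.7455 0.0000 0.0000 0.0000 0.0000

Δt=0.35000  u=1.30348  d=0.76717  q=0.46837  discount=0.98196
step 5 (expiry): payoffs max(K−S,0) = 46.1473 28.7455 0.0000 0.0000 0.0000 0.0000
step 4: (k=4,j=0): S=32.4473, (K−S)⁺=38.5927, hold=37.3115 ⇒ V=38.5927 exercise | (k=4,j=1): S=55.1302, (K−S)⁺=15.9098, hold=15.0063 ⇒ V=15.9098 exercise | (k=4,j=2): S=93.6700, (K−S)⁺=0.0000, hold=0.0000 ⇒ V=0.0000 continue | (k=4,j=3): S=159.1518, (K−S)⁺=0.0000, hold=0.0000 ⇒ V=0.0000 continue | (k=4,j=4): S=270.4100, (K−S)⁺=0.0000, hold=0.0000 ⇒ V=0.0000 continue  boundary S*=55.1302
step 3: (k=3,j=0): S=42.2945, (K−S)⁺=28.7455, hold=27.4643 ⇒ V=28.7455 exercise | (k=3,j=1): S=71.8613, (K−S)⁺=0.0000, hold=8.3056 ⇒ V=8.3056 continue | (k=3,j=2): S=122.0973, (K−S)⁺=0.0000, hold=0.0000 ⇒ V=0.0000 continue | (k=3,j=3): S=207.4518, (K−S)⁺=0.0000, hold=0.0000 ⇒ V=0.0000 continue  boundary S*=42.2945
step 2: (k=2,j=0): S=55.1302, (K−S)⁺=15.9098, hold=18.8263 ⇒ V=18.8263 continue | (k=2,j=1): S=93.6700, (K−S)⁺=0.0000, hold=4.3358 ⇒ V=4.3358 continue | (k=2,j=2): S=159.1518, (K−S)⁺=0.0000, hold=0.0000 ⇒ V=0.0000 continue  boundary S*=-
step 1: (k=1,j=0): S=71.8613, (K−S)⁺=0.0000, hold=11.8222 ⇒ V=11.8222 continue | (k=1,j=1): S=122.0973, (K−S)⁺=0.0000, hold=2.2635 ⇒ V=2.2635 continue  boundary S*=-
step 0: (k=0,j=0): S=93.6700, (K−S)⁺=0.0000, hold=7.2127 ⇒ V=7.2127 continue  boundary S*=-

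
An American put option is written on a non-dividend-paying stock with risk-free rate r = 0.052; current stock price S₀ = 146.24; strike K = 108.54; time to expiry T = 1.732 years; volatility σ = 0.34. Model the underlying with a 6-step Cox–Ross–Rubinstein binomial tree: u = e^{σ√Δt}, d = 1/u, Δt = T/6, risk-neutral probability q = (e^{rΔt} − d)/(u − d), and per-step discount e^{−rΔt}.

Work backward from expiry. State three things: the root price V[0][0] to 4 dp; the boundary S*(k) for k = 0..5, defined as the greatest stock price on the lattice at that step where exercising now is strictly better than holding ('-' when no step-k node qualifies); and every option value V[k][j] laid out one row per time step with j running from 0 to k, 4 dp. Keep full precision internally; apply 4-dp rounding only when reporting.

Δt=0.28867, u=1.20042, d=0.83304, q=0.49562, disc=e^(-rΔt)=0.98510
k=6 terminal: V=max(K-S,0) → 59.6680 38.1147 7.0560 0.0000 0.0000 0.0000 0.0000
k=5: j=0 S=58.6670 intr=49.8730 cont=48.2559 V=49.8730[EX]; j=1 S=84.5401 intr=23.9999 cont=22.3828 V=23.9999[EX]; j=2 S=121.8237 intr=0.0000 cont=3.5059 V=3.5059[hold]; j=3 S=175.5499 intr=0.0000 cont=0.0000 V=0.0000[hold]; j=4 S=252.9702 intr=0.0000 cont=0.0000 V=0.0000[hold]; j=5 S=364.5341 intr=0.0000 cont=0.0000 V=0.0000[hold]  S*(5)=84.5401
k=4: j=0 S=70.4253 intr=38.1147 cont=36.4976 V=38.1147[EX]; j=1 S=101.4840 intr=7.0560 cont=13.6363 V=13.6363[hold]; j=2 S=146.2400 intr=0.0000 cont=1.7419 V=1.7419[hold]; j=3 S=210.7342 intr=0.0000 cont=0.0000 V=0.0000[hold]; j=4 S=303.6713 intr=0.0000 cont=0.0000 V=0.0000[hold]  S*(4)=70.4253
k=3: j=0 S=84.5401 intr=23.9999 cont=25.5955 V=25.5955[hold]; j=1 S=121.8237 intr=0.0000 cont=7.6258 V=7.6258[hold]; j=2 S=175.5499 intr=0.0000 cont=0.8655 V=0.8655[hold]; j=3 S=252.9702 intr=0.0000 cont=0.0000 V=0.0000[hold]  S*(3)=-
k=2: j=0 S=101.4840 intr=7.0560 cont=16.4407 V=16.4407[hold]; j=1 S=146.2400 intr=0.0000 cont=4.2115 V=4.2115[hold]; j=2 S=210.7342 intr=0.0000 cont=0.4300 V=0.4300[hold]  S*(2)=-
k=1: j=0 S=121.8237 intr=0.0000 cont=10.2250 V=10.2250[hold]; j=1 S=175.5499 intr=0.0000 cont=2.3025 V=2.3025[hold]  S*(1)=-
k=0: j=0 S=146.2400 intr=0.0000 cont=6.2046 V=6.2046[hold]  S*(0)=-

price = 6.2046
boundary = - - - - 70.4253 84.5401
tree:
6.2046
10.2250 2.3025
16.4407 4.2115 0.4300
25.5955 7.6258 0.8655 0.0000
38.1147 13.6363 1.7419 0.0000 0.0000
49.8730 23.9999 3.5059 0.0000 0.0000 0.0000
59.6680 38.1147 7.0560 0.0000 0.0000 0.0000 0.0000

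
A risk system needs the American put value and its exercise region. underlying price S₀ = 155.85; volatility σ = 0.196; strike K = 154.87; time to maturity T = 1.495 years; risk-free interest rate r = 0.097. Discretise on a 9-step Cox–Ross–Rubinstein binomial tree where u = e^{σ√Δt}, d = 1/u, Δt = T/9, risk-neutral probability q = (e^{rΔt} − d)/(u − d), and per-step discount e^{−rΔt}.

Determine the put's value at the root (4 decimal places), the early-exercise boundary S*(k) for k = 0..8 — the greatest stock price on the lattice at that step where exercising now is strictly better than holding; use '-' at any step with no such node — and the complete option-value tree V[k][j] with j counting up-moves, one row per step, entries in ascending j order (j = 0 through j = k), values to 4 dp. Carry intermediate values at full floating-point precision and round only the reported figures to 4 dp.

params: Δt=0.16611 u=1.08316 d=0.92322 q=0.58160 e^(-rΔt)=0.98402
t_9 payoffs: 78.9299 65.7742 50.3396 32.2311 10.9855 0.0000 0.0000 0.0000 0.0000 0.0000
t_8: node(8,0) S=82.2554 payoff=72.6146 vs cont=70.1393 → 72.6146 [stop]  node(8,1) S=96.5050 payoff=58.3650 vs cont=55.8896 → 58.3650 [stop]  node(8,2) S=113.2232 payoff=41.6468 vs cont=39.1714 → 41.6468 [stop]  node(8,3) S=132.8376 payoff=22.0324 vs cont=19.5570 → 22.0324 [stop]  node(8,4) S=155.8500 payoff=0.0000 vs cont=4.5229 → 4.5229 [wait]  node(8,5) S=182.8489 payoff=0.0000 vs cont=0.0000 → 0.0000 [wait]  node(8,6) S=214.5251 payoff=0.0000 vs cont=0.0000 → 0.0000 [wait]  node(8,7) S=251.6887 payoff=0.0000 vs cont=0.0000 → 0.0000 [wait]  node(8,8) S=295.2905 payoff=0.0000 vs cont=0.0000 → 0.0000 [wait]  ⇒ S*(8)=132.8376
t_7: node(7,0) S=89.0958 payoff=65.7742 vs cont=63.2989 → 65.7742 [stop]  node(7,1) S=104.5304 payoff=50.3396 vs cont=47.8642 → 50.3396 [stop]  node(7,2) S=122.6389 payoff=32.2311 vs cont=29.7557 → 32.2311 [stop]  node(7,3) S=143.8845 payoff=10.9855 vs cont=11.6594 → 11.6594 [wait]  node(7,4) S=168.8106 payoff=0.0000 vs cont=1.8621 → 1.8621 [wait]  node(7,5) S=198.0548 payoff=0.0000 vs cont=0.0000 → 0.0000 [wait]  node(7,6) S=232.3651 payoff=0.0000 vs cont=0.0000 → 0.0000 [wait]  node(7,7) S=272.6193 payoff=0.0000 vs cont=0.0000 → 0.0000 [wait]  ⇒ S*(7)=122.6389
t_6: node(6,0) S=96.5050 payoff=58.3650 vs cont=55.8896 → 58.3650 [stop]  node(6,1) S=113.2232 payoff=41.6468 vs cont=39.1714 → 41.6468 [stop]  node(6,2) S=132.8376 payoff=22.0324 vs cont=19.9427 → 22.0324 [stop]  node(6,3) S=155.8500 payoff=0.0000 vs cont=5.8660 → 5.8660 [wait]  node(6,4) S=182.8489 payoff=0.0000 vs cont=0.7667 → 0.7667 [wait]  node(6,5) S=214.5251 payoff=0.0000 vs cont=0.0000 → 0.0000 [wait]  node(6,6) S=251.6887 payoff=0.0000 vs cont=0.0000 → 0.0000 [wait]  ⇒ S*(6)=132.8376
t_5: node(5,0) S=104.5304 payoff=50.3396 vs cont=47.8642 → 50.3396 [stop]  node(5,1) S=122.6389 payoff=32.2311 vs cont=29.7557 → 32.2311 [stop]  node(5,2) S=143.8845 payoff=10.9855 vs cont=12.4281 → 12.4281 [wait]  node(5,3) S=168.8106 payoff=0.0000 vs cont=2.8539 → 2.8539 [wait]  node(5,4) S=198.0548 payoff=0.0000 vs cont=0.3156 → 0.3156 [wait]  node(5,5) S=232.3651 payoff=0.0000 vs cont=0.0000 → 0.0000 [wait]  ⇒ S*(5)=122.6389
t_4: node(4,0) S=113.2232 payoff=41.6468 vs cont=39.1714 → 41.6468 [stop]  node(4,1) S=132.8376 payoff=22.0324 vs cont=20.3826 → 22.0324 [stop]  node(4,2) S=155.8500 payoff=0.0000 vs cont=6.7501 → 6.7501 [wait]  node(4,3) S=182.8489 payoff=0.0000 vs cont=1.3556 → 1.3556 [wait]  node(4,4) S=214.5251 payoff=0.0000 vs cont=0.1300 → 0.1300 [wait]  ⇒ S*(4)=132.8376
t_3: node(3,0) S=122.6389 payoff=32.2311 vs cont=29.7557 → 32.2311 [stop]  node(3,1) S=143.8845 payoff=10.9855 vs cont=12.9341 → 12.9341 [wait]  node(3,2) S=168.8106 payoff=0.0000 vs cont=3.5549 → 3.5549 [wait]  node(3,3) S=198.0548 payoff=0.0000 vs cont=0.6325 → 0.6325 [wait]  ⇒ S*(3)=122.6389
t_2: node(2,0) S=132.8376 payoff=22.0324 vs cont=20.6722 → 22.0324 [stop]  node(2,1) S=155.8500 payoff=0.0000 vs cont=7.3596 → 7.3596 [wait]  node(2,2) S=182.8489 payoff=0.0000 vs cont=1.8256 → 1.8256 [wait]  ⇒ S*(2)=132.8376
t_1: node(1,0) S=143.8845 payoff=10.9855 vs cont=13.2829 → 13.2829 [wait]  node(1,1) S=168.8106 payoff=0.0000 vs cont=4.0748 → 4.0748 [wait]  ⇒ S*(1)=-
t_0: node(0,0) S=155.8500 payoff=0.0000 vs cont=7.8008 → 7.8008 [wait]  ⇒ S*(0)=-

price = 7.8008
boundary = - - 132.8376 122.6389 132.8376 122.6389 132.8376 122.6389 132.8376
tree:
7.8008
13.2829 4.0748
22.0324 7.3596 1.8256
32.2311 12.9341 3.5549 0.6325
41.6468 22.0324 6.7501 1.3556 0.1300
50.3396 32.2311 12.4281 2.8539 0.3156 0.0000
58.3650 41.6468 22.0324 5.8660 0.7667 0.0000 0.0000
65.7742 50.3396 32.2311 11.6594 1.8621 0.0000 0.0000 0.0000
72.6146 58.3650 41.6468 22.0324 4.5229 0.0000 0.0000 0.0000 0.0000
78.9299 65.7742 50.3396 32.2311 10.9855 0.0000 0.0000 0.0000 0.0000 0.0000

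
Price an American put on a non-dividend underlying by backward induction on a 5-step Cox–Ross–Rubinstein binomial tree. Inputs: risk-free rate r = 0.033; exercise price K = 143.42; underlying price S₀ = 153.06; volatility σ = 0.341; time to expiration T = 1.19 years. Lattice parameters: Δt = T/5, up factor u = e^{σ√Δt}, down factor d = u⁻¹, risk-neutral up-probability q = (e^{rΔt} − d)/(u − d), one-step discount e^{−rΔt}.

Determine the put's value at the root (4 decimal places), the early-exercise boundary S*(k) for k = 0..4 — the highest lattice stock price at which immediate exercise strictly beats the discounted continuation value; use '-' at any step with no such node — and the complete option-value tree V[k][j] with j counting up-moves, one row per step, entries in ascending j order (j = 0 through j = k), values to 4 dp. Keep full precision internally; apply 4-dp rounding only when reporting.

Δt=0.23800, u=1.18100, d=0.84674, q=0.48210, disc=e^(-rΔt)=0.99218
k=5 terminal: V=max(K-S,0) → 76.7976 50.4983 13.8175 0.0000 0.0000 0.0000
k=4: j=0 S=78.6808 intr=64.7392 cont=63.6172 V=64.7392[EX]; j=1 S=109.7401 intr=33.6799 cont=32.5579 V=33.6799[EX]; j=2 S=153.0600 intr=0.0000 cont=7.1001 V=7.1001[hold]; j=3 S=213.4805 intr=0.0000 cont=0.0000 V=0.0000[hold]; j=4 S=297.7519 intr=0.0000 cont=0.0000 V=0.0000[hold]  S*(4)=109.7401
k=3: j=0 S=92.9217 intr=50.4983 cont=49.3763 V=50.4983[EX]; j=1 S=129.6025 intr=13.8175 cont=20.7027 V=20.7027[hold]; j=2 S=180.7632 intr=0.0000 cont=3.6484 V=3.6484[hold]; j=3 S=252.1195 intr=0.0000 cont=0.0000 V=0.0000[hold]  S*(3)=92.9217
k=2: j=0 S=109.7401 intr=33.6799 cont=35.8513 V=35.8513[hold]; j=1 S=153.0600 intr=0.0000 cont=12.3832 V=12.3832[hold]; j=2 S=213.4805 intr=0.0000 cont=1.8748 V=1.8748[hold]  S*(2)=-
k=1: j=0 S=129.6025 intr=13.8175 cont=24.3455 V=24.3455[hold]; j=1 S=180.7632 intr=0.0000 cont=7.2599 V=7.2599[hold]  S*(1)=-
k=0: j=0 S=153.0600 intr=0.0000 cont=15.9826 V=15.9826[hold]  S*(0)=-

price = 15.9826
boundary = - - - 92.9217 109.7401
tree:
15.9826
24.3455 7.2599
35.8513 12.3832 1.8748
50.4983 20.7027 3.6484 0.0000
64.7392 33.6799 7.1001 0.0000 0.0000
76.7976 50.4983 13.8175 0.0000 0.0000 0.0000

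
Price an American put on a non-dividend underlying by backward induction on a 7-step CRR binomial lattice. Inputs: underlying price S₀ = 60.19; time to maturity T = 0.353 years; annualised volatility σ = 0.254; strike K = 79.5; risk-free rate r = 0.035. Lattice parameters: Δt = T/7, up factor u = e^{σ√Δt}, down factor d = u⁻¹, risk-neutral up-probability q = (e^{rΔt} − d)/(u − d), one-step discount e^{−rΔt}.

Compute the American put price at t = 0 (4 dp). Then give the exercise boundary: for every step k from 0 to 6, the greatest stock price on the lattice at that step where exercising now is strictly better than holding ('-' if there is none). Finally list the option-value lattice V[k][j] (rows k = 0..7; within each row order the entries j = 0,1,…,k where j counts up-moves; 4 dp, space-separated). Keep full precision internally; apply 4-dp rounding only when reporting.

price = 19.3100
boundary = 60.1900 63.7230 60.1900 63.7230 67.4633 71.4232 67.4633
tree:
19.3100
22.6471 15.7770
25.7992 19.3100 12.1114
28.7765 22.6471 15.7770 8.5063
31.5888 25.7992 19.3100 12.0367 5.0232
34.2451 28.7765 22.6471 15.7770 8.0768 2.0023
36.7542 31.5888 25.7992 19.3100 12.0367 4.0214 0.0000
39.1241 34.2451 28.7765 22.6471 15.7770 8.0768 0.0000 0.0000

params: Δt=0.05043 u=1.05870 d=0.94456 q=0.50122 e^(-rΔt)=0.99824
t_7 payoffs: 39.1241 34.2451 28.7765 22.6471 15.7770 8.0768 0.0000 0.0000
t_6: node(6,0) S=42.7458 payoff=36.7542 vs cont=36.6140 → 36.7542 [stop]  node(6,1) S=47.9112 payoff=31.5888 vs cont=31.4486 → 31.5888 [stop]  node(6,2) S=53.7008 payoff=25.7992 vs cont=25.6590 → 25.7992 [stop]  node(6,3) S=60.1900 payoff=19.3100 vs cont=19.1698 → 19.3100 [stop]  node(6,4) S=67.4633 payoff=12.0367 vs cont=11.8965 → 12.0367 [stop]  node(6,5) S=75.6156 payoff=3.8844 vs cont=4.0214 → 4.0214 [wait]  node(6,6) S=84.7529 payoff=0.0000 vs cont=0.0000 → 0.0000 [wait]  ⇒ S*(6)=67.4633
t_5: node(5,0) S=45.2549 payoff=34.2451 vs cont=34.1049 → 34.2451 [stop]  node(5,1) S=50.7235 payoff=28.7765 vs cont=28.6363 → 28.7765 [stop]  node(5,2) S=56.8529 payoff=22.6471 vs cont=22.5069 → 22.6471 [stop]  node(5,3) S=63.7230 payoff=15.7770 vs cont=15.6368 → 15.7770 [stop]  node(5,4) S=71.4232 payoff=8.0768 vs cont=8.0051 → 8.0768 [stop]  node(5,5) S=80.0540 payoff=0.0000 vs cont=2.0023 → 2.0023 [wait]  ⇒ S*(5)=71.4232
t_4: node(4,0) S=47.9112 payoff=31.5888 vs cont=31.4486 → 31.5888 [stop]  node(4,1) S=53.7008 payoff=25.7992 vs cont=25.6590 → 25.7992 [stop]  node(4,2) S=60.1900 payoff=19.3100 vs cont=19.1698 → 19.3100 [stop]  node(4,3) S=67.4633 payoff=12.0367 vs cont=11.8965 → 12.0367 [stop]  node(4,4) S=75.6156 payoff=3.8844 vs cont=5.0232 → 5.0232 [wait]  ⇒ S*(4)=67.4633
t_3: node(3,0) S=50.7235 payoff=28.7765 vs cont=28.6363 → 28.7765 [stop]  node(3,1) S=56.8529 payoff=22.6471 vs cont=22.5069 → 22.6471 [stop]  node(3,2) S=63.7230 payoff=15.7770 vs cont=15.6368 → 15.7770 [stop]  node(3,3) S=71.4232 payoff=8.0768 vs cont=8.5063 → 8.5063 [wait]  ⇒ S*(3)=63.7230
t_2: node(2,0) S=53.7008 payoff=25.7992 vs cont=25.6590 → 25.7992 [stop]  node(2,1) S=60.1900 payoff=19.3100 vs cont=19.1698 → 19.3100 [stop]  node(2,2) S=67.4633 payoff=12.0367 vs cont=12.1114 → 12.1114 [wait]  ⇒ S*(2)=60.1900
t_1: node(1,0) S=56.8529 payoff=22.6471 vs cont=22.5069 → 22.6471 [stop]  node(1,1) S=63.7230 payoff=15.7770 vs cont=15.6742 → 15.7770 [stop]  ⇒ S*(1)=63.7230
t_0: node(0,0) S=60.1900 payoff=19.3100 vs cont=19.1698 → 19.3100 [stop]  ⇒ S*(0)=60.1900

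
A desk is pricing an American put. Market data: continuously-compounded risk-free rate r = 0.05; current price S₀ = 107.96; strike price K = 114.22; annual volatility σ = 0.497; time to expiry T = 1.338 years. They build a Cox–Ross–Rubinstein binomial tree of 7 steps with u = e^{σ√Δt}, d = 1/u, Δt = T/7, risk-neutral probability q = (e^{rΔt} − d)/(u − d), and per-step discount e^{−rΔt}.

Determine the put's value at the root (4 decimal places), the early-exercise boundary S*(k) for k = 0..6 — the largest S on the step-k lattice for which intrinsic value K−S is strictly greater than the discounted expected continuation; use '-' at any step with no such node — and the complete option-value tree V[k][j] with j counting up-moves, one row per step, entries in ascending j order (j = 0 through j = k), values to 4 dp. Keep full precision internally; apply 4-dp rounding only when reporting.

price = 25.3123
boundary = - - - 56.2551 45.2684 56.2551 69.9084
tree:
25.3123
34.5274 15.3489
45.5724 22.6713 7.3341
57.9649 32.4103 12.0576 2.1112
68.9516 44.4726 19.3537 4.0051 0.0000
77.7926 57.9649 30.0367 7.5980 0.0000 0.0000
84.9069 68.9516 44.3116 14.4141 0.0000 0.0000 0.0000
90.6318 77.7926 57.9649 27.3448 0.0000 0.0000 0.0000 0.0000

Δt=0.19114, u=1.24270, d=0.80470, q=0.46782, disc=e^(-rΔt)=0.99049
k=7 terminal: V=max(K-S,0) → 90.6318 77.7926 57.9649 27.3448 0.0000 0.0000 0.0000 0.0000
k=6: j=0 S=29.3131 intr=84.9069 cont=83.8205 V=84.9069[EX]; j=1 S=45.2684 intr=68.9516 cont=67.8652 V=68.9516[EX]; j=2 S=69.9084 intr=44.3116 cont=43.2252 V=44.3116[EX]; j=3 S=107.9600 intr=6.2600 cont=14.4141 V=14.4141[hold]; j=4 S=166.7235 intr=0.0000 cont=0.0000 V=0.0000[hold]; j=5 S=257.4723 intr=0.0000 cont=0.0000 V=0.0000[hold]; j=6 S=397.6164 intr=0.0000 cont=0.0000 V=0.0000[hold]  S*(6)=69.9084
k=5: j=0 S=36.4274 intr=77.7926 cont=76.7062 V=77.7926[EX]; j=1 S=56.2551 intr=57.9649 cont=56.8785 V=57.9649[EX]; j=2 S=86.8752 intr=27.3448 cont=30.0367 V=30.0367[hold]; j=3 S=134.1621 intr=0.0000 cont=7.5980 V=7.5980[hold]; j=4 S=207.1875 intr=0.0000 cont=0.0000 V=0.0000[hold]; j=5 S=319.9613 intr=0.0000 cont=0.0000 V=0.0000[hold]  S*(5)=56.2551
k=4: j=0 S=45.2684 intr=68.9516 cont=67.8652 V=68.9516[EX]; j=1 S=69.9084 intr=44.3116 cont=44.4726 V=44.4726[hold]; j=2 S=107.9600 intr=6.2600 cont=19.3537 V=19.3537[hold]; j=3 S=166.7235 intr=0.0000 cont=4.0051 V=4.0051[hold]; j=4 S=257.4723 intr=0.0000 cont=0.0000 V=0.0000[hold]  S*(4)=45.2684
k=3: j=0 S=56.2551 intr=57.9649 cont=56.9530 V=57.9649[EX]; j=1 S=86.8752 intr=27.3448 cont=32.4103 V=32.4103[hold]; j=2 S=134.1621 intr=0.0000 cont=12.0576 V=12.0576[hold]; j=3 S=207.1875 intr=0.0000 cont=2.1112 V=2.1112[hold]  S*(3)=56.2551
k=2: j=0 S=69.9084 intr=44.3116 cont=45.5724 V=45.5724[hold]; j=1 S=107.9600 intr=6.2600 cont=22.6713 V=22.6713[hold]; j=2 S=166.7235 intr=0.0000 cont=7.3341 V=7.3341[hold]  S*(2)=-
k=1: j=0 S=86.8752 intr=27.3448 cont=34.5274 V=34.5274[hold]; j=1 S=134.1621 intr=0.0000 cont=15.3489 V=15.3489[hold]  S*(1)=-
k=0: j=0 S=107.9600 intr=6.2600 cont=25.3123 V=25.3123[hold]  S*(0)=-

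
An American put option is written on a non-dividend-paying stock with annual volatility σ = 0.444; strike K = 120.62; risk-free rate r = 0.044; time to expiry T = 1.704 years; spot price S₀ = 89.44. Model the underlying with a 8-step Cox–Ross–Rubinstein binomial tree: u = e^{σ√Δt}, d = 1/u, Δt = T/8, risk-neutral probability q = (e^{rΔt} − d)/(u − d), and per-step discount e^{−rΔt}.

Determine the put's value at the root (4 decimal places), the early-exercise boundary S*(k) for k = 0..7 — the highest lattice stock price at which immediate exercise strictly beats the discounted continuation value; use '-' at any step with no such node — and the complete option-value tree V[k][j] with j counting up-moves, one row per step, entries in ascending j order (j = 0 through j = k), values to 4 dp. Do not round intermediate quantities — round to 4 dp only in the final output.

params: Δt=0.21300 u=1.22742 d=0.81472 q=0.47177 e^(-rΔt)=0.99067
t_8 payoffs: 103.2586 94.4639 81.2143 61.2530 31.1800 0.0000 0.0000 0.0000 0.0000
t_7: node(7,0) S=21.3098 payoff=99.3102 vs cont=98.1850 → 99.3102 [stop]  node(7,1) S=32.1045 payoff=88.5155 vs cont=87.3904 → 88.5155 [stop]  node(7,2) S=48.3673 payoff=72.2527 vs cont=71.1275 → 72.2527 [stop]  node(7,3) S=72.8683 payoff=47.7517 vs cont=46.6265 → 47.7517 [stop]  node(7,4) S=109.7805 payoff=10.8395 vs cont=16.3167 → 16.3167 [wait]  node(7,5) S=165.3909 payoff=0.0000 vs cont=0.0000 → 0.0000 [wait]  node(7,6) S=249.1713 payoff=0.0000 vs cont=0.0000 → 0.0000 [wait]  node(7,7) S=375.3916 payoff=0.0000 vs cont=0.0000 → 0.0000 [wait]  ⇒ S*(7)=72.8683
t_6: node(6,0) S=26.1561 payoff=94.4639 vs cont=93.3388 → 94.4639 [stop]  node(6,1) S=39.4057 payoff=81.2143 vs cont=80.0892 → 81.2143 [stop]  node(6,2) S=59.3670 payoff=61.2530 vs cont=60.1278 → 61.2530 [stop]  node(6,3) S=89.4400 payoff=31.1800 vs cont=32.6147 → 32.6147 [wait]  node(6,4) S=134.7467 payoff=0.0000 vs cont=8.5387 → 8.5387 [wait]  node(6,5) S=203.0041 payoff=0.0000 vs cont=0.0000 → 0.0000 [wait]  node(6,6) S=305.8379 payoff=0.0000 vs cont=0.0000 → 0.0000 [wait]  ⇒ S*(6)=59.3670
t_5: node(5,0) S=32.1045 payoff=88.5155 vs cont=87.3904 → 88.5155 [stop]  node(5,1) S=48.3673 payoff=72.2527 vs cont=71.1275 → 72.2527 [stop]  node(5,2) S=72.8683 payoff=47.7517 vs cont=47.2971 → 47.7517 [stop]  node(5,3) S=109.7805 payoff=10.8395 vs cont=21.0582 → 21.0582 [wait]  node(5,4) S=165.3909 payoff=0.0000 vs cont=4.4683 → 4.4683 [wait]  node(5,5) S=249.1713 payoff=0.0000 vs cont=0.0000 → 0.0000 [wait]  ⇒ S*(5)=72.8683
t_4: node(4,0) S=39.4057 payoff=81.2143 vs cont=80.0892 → 81.2143 [stop]  node(4,1) S=59.3670 payoff=61.2530 vs cont=60.1278 → 61.2530 [stop]  node(4,2) S=89.4400 payoff=31.1800 vs cont=34.8306 → 34.8306 [wait]  node(4,3) S=134.7467 payoff=0.0000 vs cont=13.1082 → 13.1082 [wait]  node(4,4) S=203.0041 payoff=0.0000 vs cont=2.3383 → 2.3383 [wait]  ⇒ S*(4)=59.3670
t_3: node(3,0) S=48.3673 payoff=72.2527 vs cont=71.1275 → 72.2527 [stop]  node(3,1) S=72.8683 payoff=47.7517 vs cont=48.3327 → 48.3327 [wait]  node(3,2) S=109.7805 payoff=10.8395 vs cont=24.3534 → 24.3534 [wait]  node(3,3) S=165.3909 payoff=0.0000 vs cont=7.9525 → 7.9525 [wait]  ⇒ S*(3)=48.3673
t_2: node(2,0) S=59.3670 payoff=61.2530 vs cont=60.3994 → 61.2530 [stop]  node(2,1) S=89.4400 payoff=31.1800 vs cont=36.6748 → 36.6748 [wait]  node(2,2) S=134.7467 payoff=0.0000 vs cont=16.4610 → 16.4610 [wait]  ⇒ S*(2)=59.3670
t_1: node(1,0) S=72.8683 payoff=47.7517 vs cont=49.1946 → 49.1946 [wait]  node(1,1) S=109.7805 payoff=10.8395 vs cont=26.8855 → 26.8855 [wait]  ⇒ S*(1)=-
t_0: node(0,0) S=89.4400 payoff=31.1800 vs cont=38.3092 → 38.3092 [wait]  ⇒ S*(0)=-

price = 38.3092
boundary = - - 59.3670 48.3673 59.3670 72.8683 59.3670 72.8683
tree:
38.3092
49.1946 26.8855
61.2530 36.6748 16.4610
72.2527 48.3327 24.3534 7.9525
81.2143 61.2530 34.8306 13.1082 2.3383
88.5155 72.2527 47.7517 21.0582 4.4683 0.0000
94.4639 81.2143 61.2530 32.6147 8.5387 0.0000 0.0000
99.3102 88.5155 72.2527 47.7517 16.3167 0.0000 0.0000 0.0000
103.2586 94.4639 81.2143 61.2530 31.1800 0.0000 0.0000 0.0000 0.0000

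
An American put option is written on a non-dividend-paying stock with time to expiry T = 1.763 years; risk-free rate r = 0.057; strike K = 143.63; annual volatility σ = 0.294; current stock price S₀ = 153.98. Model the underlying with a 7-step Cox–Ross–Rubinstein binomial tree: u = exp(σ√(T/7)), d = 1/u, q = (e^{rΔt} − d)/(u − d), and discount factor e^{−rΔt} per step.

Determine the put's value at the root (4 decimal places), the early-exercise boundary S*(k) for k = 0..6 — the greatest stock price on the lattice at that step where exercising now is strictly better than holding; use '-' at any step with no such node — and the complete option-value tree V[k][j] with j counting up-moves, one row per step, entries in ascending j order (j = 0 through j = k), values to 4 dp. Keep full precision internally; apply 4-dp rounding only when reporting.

price = 13.5727
boundary = - - - 98.9078 85.3400 98.9078 114.6327
tree:
13.5727
20.8723 6.9987
31.1162 11.6981 2.7172
44.7222 19.0268 5.0434 0.5768
58.2900 29.8733 9.2262 1.1991 0.0000
69.9967 44.7222 16.5643 2.4927 0.0000 0.0000
80.0974 58.2900 28.9973 5.1820 0.0000 0.0000 0.0000
88.8126 69.9967 44.7222 10.7724 0.0000 0.0000 0.0000 0.0000

params: Δt=0.25186 u=1.15899 d=0.86282 q=0.51200 e^(-rΔt)=0.98575
t_7 payoffs: 88.8126 69.9967 44.7222 10.7724 0.0000 0.0000 0.0000 0.0000
t_6: node(6,0) S=63.5326 payoff=80.0974 vs cont=78.0502 → 80.0974 [stop]  node(6,1) S=85.3400 payoff=58.2900 vs cont=56.2428 → 58.2900 [stop]  node(6,2) S=114.6327 payoff=28.9973 vs cont=26.9501 → 28.9973 [stop]  node(6,3) S=153.9800 payoff=0.0000 vs cont=5.1820 → 5.1820 [wait]  node(6,4) S=206.8332 payoff=0.0000 vs cont=0.0000 → 0.0000 [wait]  node(6,5) S=277.8281 payoff=0.0000 vs cont=0.0000 → 0.0000 [wait]  node(6,6) S=373.1919 payoff=0.0000 vs cont=0.0000 → 0.0000 [wait]  ⇒ S*(6)=114.6327
t_5: node(5,0) S=73.6333 payoff=69.9967 vs cont=67.9495 → 69.9967 [stop]  node(5,1) S=98.9078 payoff=44.7222 vs cont=42.6750 → 44.7222 [stop]  node(5,2) S=132.8576 payoff=10.7724 vs cont=16.5643 → 16.5643 [wait]  node(5,3) S=178.4606 payoff=0.0000 vs cont=2.4927 → 2.4927 [wait]  node(5,4) S=239.7167 payoff=0.0000 vs cont=0.0000 → 0.0000 [wait]  node(5,5) S=321.9988 payoff=0.0000 vs cont=0.0000 → 0.0000 [wait]  ⇒ S*(5)=98.9078
t_4: node(4,0) S=85.3400 payoff=58.2900 vs cont=56.2428 → 58.2900 [stop]  node(4,1) S=114.6327 payoff=28.9973 vs cont=29.8733 → 29.8733 [wait]  node(4,2) S=153.9800 payoff=0.0000 vs cont=9.2262 → 9.2262 [wait]  node(4,3) S=206.8332 payoff=0.0000 vs cont=1.1991 → 1.1991 [wait]  node(4,4) S=277.8281 payoff=0.0000 vs cont=0.0000 → 0.0000 [wait]  ⇒ S*(4)=85.3400
t_3: node(3,0) S=98.9078 payoff=44.7222 vs cont=43.1171 → 44.7222 [stop]  node(3,1) S=132.8576 payoff=10.7724 vs cont=19.0268 → 19.0268 [wait]  node(3,2) S=178.4606 payoff=0.0000 vs cont=5.0434 → 5.0434 [wait]  node(3,3) S=239.7167 payoff=0.0000 vs cont=0.5768 → 0.5768 [wait]  ⇒ S*(3)=98.9078
t_2: node(2,0) S=114.6327 payoff=28.9973 vs cont=31.1162 → 31.1162 [wait]  node(2,1) S=153.9800 payoff=0.0000 vs cont=11.6981 → 11.6981 [wait]  node(2,2) S=206.8332 payoff=0.0000 vs cont=2.7172 → 2.7172 [wait]  ⇒ S*(2)=-
t_1: node(1,0) S=132.8576 payoff=10.7724 vs cont=20.8723 → 20.8723 [wait]  node(1,1) S=178.4606 payoff=0.0000 vs cont=6.9987 → 6.9987 [wait]  ⇒ S*(1)=-
t_0: node(0,0) S=153.9800 payoff=0.0000 vs cont=13.5727 → 13.5727 [wait]  ⇒ S*(0)=-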